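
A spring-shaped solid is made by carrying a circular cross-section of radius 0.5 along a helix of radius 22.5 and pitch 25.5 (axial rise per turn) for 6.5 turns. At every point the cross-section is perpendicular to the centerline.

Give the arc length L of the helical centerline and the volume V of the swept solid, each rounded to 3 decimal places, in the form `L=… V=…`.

2πR = 2π·22.5 = 141.371669
per-turn = √(141.371669² + 25.5²) = √(19985.9489 + 650.25) = √20636.1989 = 143.653050
L = 6.5 × 143.653050 = 933.744828
V = π·0.5² × L = 0.785398 × 933.744828 = 733.361473

L=933.745 V=733.361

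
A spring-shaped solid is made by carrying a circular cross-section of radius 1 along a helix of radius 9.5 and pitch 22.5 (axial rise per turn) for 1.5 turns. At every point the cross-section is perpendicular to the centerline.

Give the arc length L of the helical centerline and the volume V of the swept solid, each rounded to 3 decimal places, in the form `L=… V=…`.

2πR = 2π·9.5 = 59.690260
per-turn = √(59.690260² + 22.5²) = √(3562.9272 + 506.25) = √4069.1772 = 63.790103
L = 1.5 × 63.790103 = 95.685154
V = π·1² × L = 3.141593 × 95.685154 = 300.603777

L=95.685 V=300.604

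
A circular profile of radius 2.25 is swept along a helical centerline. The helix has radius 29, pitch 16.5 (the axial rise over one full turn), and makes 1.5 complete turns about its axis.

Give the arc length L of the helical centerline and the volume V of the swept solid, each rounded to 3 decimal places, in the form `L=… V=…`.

L=274.437 V=4364.730

2πR = 2π·29 = 182.212374
per-turn = √(182.212374² + 16.5²) = √(33201.3492 + 272.25) = √33473.5992 = 182.957916
L = 1.5 × 182.957916 = 274.436875
V = π·2.25² × L = 15.904313 × 274.436875 = 4364.729902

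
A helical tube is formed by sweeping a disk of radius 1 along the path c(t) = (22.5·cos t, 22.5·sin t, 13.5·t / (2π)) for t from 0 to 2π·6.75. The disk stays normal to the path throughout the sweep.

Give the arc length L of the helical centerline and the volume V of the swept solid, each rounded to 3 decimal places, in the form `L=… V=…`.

2πR = 2π·22.5 = 141.371669
per-turn = √(141.371669² + 13.5²) = √(19985.9489 + 182.25) = √20168.1989 = 142.014784
L = 6.75 × 142.014784 = 958.599793
V = π·1² × L = 3.141593 × 958.599793 = 3011.530067

L=958.600 V=3011.530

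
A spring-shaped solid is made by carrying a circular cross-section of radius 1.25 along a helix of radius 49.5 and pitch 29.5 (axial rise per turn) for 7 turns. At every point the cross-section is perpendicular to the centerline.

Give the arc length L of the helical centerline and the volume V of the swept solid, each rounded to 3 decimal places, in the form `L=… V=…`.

L=2186.895 V=10734.896

2πR = 2π·49.5 = 311.017673
per-turn = √(311.017673² + 29.5²) = √(96731.9927 + 870.25) = √97602.2427 = 312.413576
L = 7 × 312.413576 = 2186.895035
V = π·1.25² × L = 4.908739 × 2186.895035 = 10734.895900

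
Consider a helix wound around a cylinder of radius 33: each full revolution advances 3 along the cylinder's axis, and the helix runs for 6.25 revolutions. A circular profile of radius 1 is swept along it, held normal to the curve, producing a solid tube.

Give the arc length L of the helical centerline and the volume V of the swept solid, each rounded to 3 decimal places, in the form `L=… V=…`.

2πR = 2π·33 = 207.345115
per-turn = √(207.345115² + 3²) = √(42991.9968 + 9) = √43000.9968 = 207.366817
L = 6.25 × 207.366817 = 1296.042606
V = π·1² × L = 3.141593 × 1296.042606 = 4071.637930

L=1296.043 V=4071.638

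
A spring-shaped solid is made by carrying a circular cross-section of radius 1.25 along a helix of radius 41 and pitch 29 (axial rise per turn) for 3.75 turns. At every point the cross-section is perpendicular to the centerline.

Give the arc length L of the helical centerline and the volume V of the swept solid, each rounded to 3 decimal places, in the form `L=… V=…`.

2πR = 2π·41 = 257.610598
per-turn = √(257.610598² + 29²) = √(66363.2200 + 841) = √67204.2200 = 259.237767
L = 3.75 × 259.237767 = 972.141627
V = π·1.25² × L = 4.908739 × 972.141627 = 4771.989054

L=972.142 V=4771.989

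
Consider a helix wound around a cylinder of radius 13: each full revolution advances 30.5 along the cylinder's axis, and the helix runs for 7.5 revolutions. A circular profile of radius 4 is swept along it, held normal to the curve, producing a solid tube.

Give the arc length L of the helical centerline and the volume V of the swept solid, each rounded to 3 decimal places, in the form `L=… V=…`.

2πR = 2π·13 = 81.681409
per-turn = √(81.681409² + 30.5²) = √(6671.8526 + 930.25) = √7602.1026 = 87.190037
L = 7.5 × 87.190037 = 653.925278
V = π·4² × L = 50.265482 × 653.925278 = 32869.869615

L=653.925 V=32869.870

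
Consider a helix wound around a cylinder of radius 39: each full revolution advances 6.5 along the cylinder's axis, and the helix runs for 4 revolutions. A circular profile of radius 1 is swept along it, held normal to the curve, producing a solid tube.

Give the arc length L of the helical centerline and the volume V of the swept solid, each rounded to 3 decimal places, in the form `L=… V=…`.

L=980.522 V=3080.400

2πR = 2π·39 = 245.044227
per-turn = √(245.044227² + 6.5²) = √(60046.6732 + 42.25) = √60088.9232 = 245.130421
L = 4 × 245.130421 = 980.521683
V = π·1² × L = 3.141593 × 980.521683 = 3080.399716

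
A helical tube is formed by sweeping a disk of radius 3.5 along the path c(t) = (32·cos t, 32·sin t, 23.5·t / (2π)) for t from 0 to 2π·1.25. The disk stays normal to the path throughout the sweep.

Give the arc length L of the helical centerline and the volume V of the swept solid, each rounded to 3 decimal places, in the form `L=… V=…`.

L=253.038 V=9738.053

2πR = 2π·32 = 201.061930
per-turn = √(201.061930² + 23.5²) = √(40425.8996 + 552.25) = √40978.1496 = 202.430604
L = 1.25 × 202.430604 = 253.038256
V = π·3.5² × L = 38.484510 × 253.038256 = 9738.053279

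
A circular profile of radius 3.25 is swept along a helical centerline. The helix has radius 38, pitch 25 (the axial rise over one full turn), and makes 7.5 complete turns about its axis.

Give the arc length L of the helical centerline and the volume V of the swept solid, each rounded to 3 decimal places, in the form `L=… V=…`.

L=1800.497 V=59746.034

2πR = 2π·38 = 238.761042
per-turn = √(238.761042² + 25²) = √(57006.8350 + 625) = √57631.8350 = 240.066314
L = 7.5 × 240.066314 = 1800.497353
V = π·3.25² × L = 33.183072 × 1800.497353 = 59746.034043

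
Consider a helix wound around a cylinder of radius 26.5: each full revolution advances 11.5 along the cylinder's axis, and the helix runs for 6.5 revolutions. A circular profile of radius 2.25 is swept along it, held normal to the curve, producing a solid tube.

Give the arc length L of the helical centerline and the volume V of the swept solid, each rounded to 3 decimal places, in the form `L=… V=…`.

2πR = 2π·26.5 = 166.504411
per-turn = √(166.504411² + 11.5²) = √(27723.7188 + 132.25) = √27855.9688 = 166.901075
L = 6.5 × 166.901075 = 1084.856986
V = π·2.25² × L = 15.904313 × 1084.856986 = 17253.904859

L=1084.857 V=17253.905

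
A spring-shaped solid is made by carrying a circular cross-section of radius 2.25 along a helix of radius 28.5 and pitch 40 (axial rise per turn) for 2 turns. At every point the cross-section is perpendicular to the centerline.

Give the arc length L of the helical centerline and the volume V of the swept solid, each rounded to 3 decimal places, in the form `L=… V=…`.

L=366.968 V=5836.371

2πR = 2π·28.5 = 179.070781
per-turn = √(179.070781² + 40²) = √(32066.3447 + 1600) = √33666.3447 = 183.483909
L = 2 × 183.483909 = 366.967817
V = π·2.25² × L = 15.904313 × 366.967817 = 5836.370954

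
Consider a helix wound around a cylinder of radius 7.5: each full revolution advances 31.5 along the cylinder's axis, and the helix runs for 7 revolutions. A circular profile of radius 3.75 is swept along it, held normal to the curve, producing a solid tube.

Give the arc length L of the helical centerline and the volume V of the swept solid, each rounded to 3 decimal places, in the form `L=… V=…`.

L=396.778 V=17529.107

2πR = 2π·7.5 = 47.123890
per-turn = √(47.123890² + 31.5²) = √(2220.6610 + 992.25) = √3212.9110 = 56.682546
L = 7 × 56.682546 = 396.777820
V = π·3.75² × L = 44.178647 × 396.777820 = 17529.107129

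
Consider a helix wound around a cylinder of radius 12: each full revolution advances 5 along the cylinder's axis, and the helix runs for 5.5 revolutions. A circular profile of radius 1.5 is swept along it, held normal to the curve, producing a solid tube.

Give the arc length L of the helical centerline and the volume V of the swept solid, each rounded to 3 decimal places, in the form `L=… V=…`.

L=415.601 V=2937.711

2πR = 2π·12 = 75.398224
per-turn = √(75.398224² + 5²) = √(5684.8921 + 25) = √5709.8921 = 75.563828
L = 5.5 × 75.563828 = 415.601055
V = π·1.5² × L = 7.068583 × 415.601055 = 2937.710749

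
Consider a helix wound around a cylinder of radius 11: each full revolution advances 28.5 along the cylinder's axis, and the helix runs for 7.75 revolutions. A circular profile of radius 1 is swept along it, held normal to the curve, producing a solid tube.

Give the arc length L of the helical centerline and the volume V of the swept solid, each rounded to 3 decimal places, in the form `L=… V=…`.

2πR = 2π·11 = 69.115038
per-turn = √(69.115038² + 28.5²) = √(4776.8885 + 812.25) = √5589.1385 = 74.760541
L = 7.75 × 74.760541 = 579.394195
V = π·1² × L = 3.141593 × 579.394195 = 1820.220546

L=579.394 V=1820.221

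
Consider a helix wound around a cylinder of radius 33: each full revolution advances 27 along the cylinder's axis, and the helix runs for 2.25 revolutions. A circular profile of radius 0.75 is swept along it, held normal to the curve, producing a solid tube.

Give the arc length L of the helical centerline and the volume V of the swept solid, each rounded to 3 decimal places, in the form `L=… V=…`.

2πR = 2π·33 = 207.345115
per-turn = √(207.345115² + 27²) = √(42991.9968 + 729) = √43720.9968 = 209.095664
L = 2.25 × 209.095664 = 470.465244
V = π·0.75² × L = 1.767146 × 470.465244 = 831.380712

L=470.465 V=831.381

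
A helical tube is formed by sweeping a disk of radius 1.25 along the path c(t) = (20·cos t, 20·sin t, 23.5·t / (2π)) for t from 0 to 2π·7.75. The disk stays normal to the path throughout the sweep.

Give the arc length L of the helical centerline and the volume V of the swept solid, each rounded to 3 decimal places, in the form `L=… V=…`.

L=990.777 V=4863.464

2πR = 2π·20 = 125.663706
per-turn = √(125.663706² + 23.5²) = √(15791.3670 + 552.25) = √16343.6170 = 127.842157
L = 7.75 × 127.842157 = 990.776715
V = π·1.25² × L = 4.908739 × 990.776715 = 4863.463826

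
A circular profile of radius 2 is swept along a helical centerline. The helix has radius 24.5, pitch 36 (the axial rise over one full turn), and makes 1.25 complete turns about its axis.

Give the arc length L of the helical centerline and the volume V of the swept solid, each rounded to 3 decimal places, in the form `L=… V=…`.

2πR = 2π·24.5 = 153.938040
per-turn = √(153.938040² + 36²) = √(23696.9202 + 1296) = √24992.9202 = 158.091493
L = 1.25 × 158.091493 = 197.614366
V = π·2² × L = 12.566371 × 197.614366 = 2483.295365

L=197.614 V=2483.295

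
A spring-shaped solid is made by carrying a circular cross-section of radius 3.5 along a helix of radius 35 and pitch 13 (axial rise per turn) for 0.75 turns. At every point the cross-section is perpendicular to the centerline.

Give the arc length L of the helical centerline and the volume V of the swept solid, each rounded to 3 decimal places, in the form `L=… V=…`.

L=165.222 V=6358.470

2πR = 2π·35 = 219.911486
per-turn = √(219.911486² + 13²) = √(48361.0616 + 169) = √48530.0616 = 220.295396
L = 0.75 × 220.295396 = 165.221547
V = π·3.5² × L = 38.484510 × 165.221547 = 6358.470283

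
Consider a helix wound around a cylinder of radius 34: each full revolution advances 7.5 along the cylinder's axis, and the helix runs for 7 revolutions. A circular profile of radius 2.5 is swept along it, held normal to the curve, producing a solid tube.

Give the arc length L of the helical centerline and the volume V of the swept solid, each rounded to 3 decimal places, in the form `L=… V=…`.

2πR = 2π·34 = 213.628300
per-turn = √(213.628300² + 7.5²) = √(45637.0508 + 56.25) = √45693.3008 = 213.759914
L = 7 × 213.759914 = 1496.319397
V = π·2.5² × L = 19.634954 × 1496.319397 = 29380.162650

L=1496.319 V=29380.163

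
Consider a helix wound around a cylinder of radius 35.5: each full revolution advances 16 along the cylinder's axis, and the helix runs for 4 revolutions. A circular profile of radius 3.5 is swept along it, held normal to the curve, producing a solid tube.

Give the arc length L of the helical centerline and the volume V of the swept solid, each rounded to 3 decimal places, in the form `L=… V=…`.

2πR = 2π·35.5 = 223.053078
per-turn = √(223.053078² + 16²) = √(49752.6758 + 256) = √50008.6758 = 223.626197
L = 4 × 223.626197 = 894.504786
V = π·3.5² × L = 38.484510 × 894.504786 = 34424.578396

L=894.505 V=34424.578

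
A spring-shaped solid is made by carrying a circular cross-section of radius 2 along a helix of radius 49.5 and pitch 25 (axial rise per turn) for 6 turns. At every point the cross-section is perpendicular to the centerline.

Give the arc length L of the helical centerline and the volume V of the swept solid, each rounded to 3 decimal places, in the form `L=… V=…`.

2πR = 2π·49.5 = 311.017673
per-turn = √(311.017673² + 25²) = √(96731.9927 + 625) = √97356.9927 = 312.020821
L = 6 × 312.020821 = 1872.124926
V = π·2² × L = 12.566371 × 1872.124926 = 23525.815656

L=1872.125 V=23525.816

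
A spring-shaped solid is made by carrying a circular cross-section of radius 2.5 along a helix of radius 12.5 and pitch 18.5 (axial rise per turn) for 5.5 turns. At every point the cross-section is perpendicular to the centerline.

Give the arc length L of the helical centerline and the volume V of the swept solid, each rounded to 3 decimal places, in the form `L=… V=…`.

2πR = 2π·12.5 = 78.539816
per-turn = √(78.539816² + 18.5²) = √(6168.5028 + 342.25) = √6510.7528 = 80.689236
L = 5.5 × 80.689236 = 443.790796
V = π·2.5² × L = 19.634954 × 443.790796 = 8713.811905

L=443.791 V=8713.812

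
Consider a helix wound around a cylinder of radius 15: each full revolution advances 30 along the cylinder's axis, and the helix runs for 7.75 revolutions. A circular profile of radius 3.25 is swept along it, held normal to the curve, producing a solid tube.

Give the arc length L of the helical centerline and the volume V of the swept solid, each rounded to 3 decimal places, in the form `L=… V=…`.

L=766.531 V=25435.860

2πR = 2π·15 = 94.247780
per-turn = √(94.247780² + 30²) = √(8882.6440 + 900) = √9782.6440 = 98.907249
L = 7.75 × 98.907249 = 766.531182
V = π·3.25² × L = 33.183072 × 766.531182 = 25435.859710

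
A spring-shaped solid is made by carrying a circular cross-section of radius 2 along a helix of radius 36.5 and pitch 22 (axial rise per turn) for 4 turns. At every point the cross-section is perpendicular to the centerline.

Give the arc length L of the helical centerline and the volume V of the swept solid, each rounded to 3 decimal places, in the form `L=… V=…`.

2πR = 2π·36.5 = 229.336264
per-turn = √(229.336264² + 22²) = √(52595.1219 + 484) = √53079.1219 = 230.389066
L = 4 × 230.389066 = 921.556265
V = π·2² × L = 12.566371 × 921.556265 = 11580.617569

L=921.556 V=11580.618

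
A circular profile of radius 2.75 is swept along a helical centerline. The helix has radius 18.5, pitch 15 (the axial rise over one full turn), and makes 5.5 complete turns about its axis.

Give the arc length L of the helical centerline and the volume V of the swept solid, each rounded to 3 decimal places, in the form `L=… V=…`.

L=644.615 V=15314.958

2πR = 2π·18.5 = 116.238928
per-turn = √(116.238928² + 15²) = √(13511.4884 + 225) = √13736.4884 = 117.202766
L = 5.5 × 117.202766 = 644.615215
V = π·2.75² × L = 23.758294 × 644.615215 = 15314.958070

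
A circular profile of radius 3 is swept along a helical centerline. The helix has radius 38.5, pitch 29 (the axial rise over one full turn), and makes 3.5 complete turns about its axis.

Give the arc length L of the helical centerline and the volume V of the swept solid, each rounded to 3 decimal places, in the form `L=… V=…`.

2πR = 2π·38.5 = 241.902634
per-turn = √(241.902634² + 29²) = √(58516.8845 + 841) = √59357.8845 = 243.634736
L = 3.5 × 243.634736 = 852.721575
V = π·3² × L = 28.274334 × 852.721575 = 24110.134530

L=852.722 V=24110.135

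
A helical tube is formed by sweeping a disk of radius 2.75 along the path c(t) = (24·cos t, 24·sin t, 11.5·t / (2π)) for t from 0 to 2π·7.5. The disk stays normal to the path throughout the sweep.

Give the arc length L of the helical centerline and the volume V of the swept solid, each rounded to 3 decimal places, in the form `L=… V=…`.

2πR = 2π·24 = 150.796447
per-turn = √(150.796447² + 11.5²) = √(22739.5685 + 132.25) = √22871.8185 = 151.234317
L = 7.5 × 151.234317 = 1134.257375
V = π·2.75² × L = 23.758294 × 1134.257375 = 26948.020691

L=1134.257 V=26948.021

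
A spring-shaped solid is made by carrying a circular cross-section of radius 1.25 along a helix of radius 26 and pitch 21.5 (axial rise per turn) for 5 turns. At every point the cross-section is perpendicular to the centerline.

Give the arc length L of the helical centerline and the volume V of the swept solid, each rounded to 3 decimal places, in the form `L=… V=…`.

L=823.858 V=4044.102

2πR = 2π·26 = 163.362818
per-turn = √(163.362818² + 21.5²) = √(26687.4103 + 462.25) = √27149.6603 = 164.771540
L = 5 × 164.771540 = 823.857699
V = π·1.25² × L = 4.908739 × 823.857699 = 4044.102021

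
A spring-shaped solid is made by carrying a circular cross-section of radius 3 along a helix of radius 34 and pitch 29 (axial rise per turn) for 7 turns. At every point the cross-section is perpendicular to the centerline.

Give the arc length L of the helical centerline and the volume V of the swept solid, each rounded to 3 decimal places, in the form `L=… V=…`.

L=1509.114 V=42669.188

2πR = 2π·34 = 213.628300
per-turn = √(213.628300² + 29²) = √(45637.0508 + 841) = √46478.0508 = 215.587687
L = 7 × 215.587687 = 1509.113808
V = π·3² × L = 28.274334 × 1509.113808 = 42669.187686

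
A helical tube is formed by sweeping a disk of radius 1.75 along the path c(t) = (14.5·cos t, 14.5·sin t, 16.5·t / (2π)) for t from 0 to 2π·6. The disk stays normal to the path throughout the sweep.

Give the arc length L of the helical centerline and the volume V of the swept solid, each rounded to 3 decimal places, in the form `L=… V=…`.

L=555.530 V=5344.821

2πR = 2π·14.5 = 91.106187
per-turn = √(91.106187² + 16.5²) = √(8300.3373 + 272.25) = √8572.5873 = 92.588268
L = 6 × 92.588268 = 555.529606
V = π·1.75² × L = 9.621128 × 555.529606 = 5344.821168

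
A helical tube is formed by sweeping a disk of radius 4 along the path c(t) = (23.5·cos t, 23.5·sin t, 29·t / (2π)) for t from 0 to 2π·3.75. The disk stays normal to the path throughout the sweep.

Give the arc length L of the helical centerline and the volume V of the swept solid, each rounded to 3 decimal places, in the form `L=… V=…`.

L=564.284 V=28364.014

2πR = 2π·23.5 = 147.654855
per-turn = √(147.654855² + 29²) = √(21801.9561 + 841) = √22642.9561 = 150.475766
L = 3.75 × 150.475766 = 564.284122
V = π·4² × L = 50.265482 × 564.284122 = 28364.013641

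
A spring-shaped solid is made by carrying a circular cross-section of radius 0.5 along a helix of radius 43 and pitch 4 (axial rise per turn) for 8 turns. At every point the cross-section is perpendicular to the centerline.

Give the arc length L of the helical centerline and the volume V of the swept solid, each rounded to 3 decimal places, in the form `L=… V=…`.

2πR = 2π·43 = 270.176968
per-turn = √(270.176968² + 4²) = √(72995.5942 + 16) = √73011.5942 = 270.206577
L = 8 × 270.206577 = 2161.652614
V = π·0.5² × L = 0.785398 × 2161.652614 = 1697.757993

L=2161.653 V=1697.758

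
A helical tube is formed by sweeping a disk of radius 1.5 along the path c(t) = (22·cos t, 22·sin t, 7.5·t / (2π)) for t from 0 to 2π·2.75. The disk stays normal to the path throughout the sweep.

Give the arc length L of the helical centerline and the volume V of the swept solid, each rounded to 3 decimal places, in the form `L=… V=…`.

L=380.692 V=2690.952

2πR = 2π·22 = 138.230077
per-turn = √(138.230077² + 7.5²) = √(19107.5541 + 56.25) = √19163.8041 = 138.433392
L = 2.75 × 138.433392 = 380.691829
V = π·1.5² × L = 7.068583 × 380.691829 = 2690.951970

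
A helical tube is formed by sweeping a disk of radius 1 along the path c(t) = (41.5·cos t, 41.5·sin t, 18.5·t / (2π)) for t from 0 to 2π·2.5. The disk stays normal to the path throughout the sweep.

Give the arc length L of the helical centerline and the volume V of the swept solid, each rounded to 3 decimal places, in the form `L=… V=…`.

L=653.519 V=2053.091

2πR = 2π·41.5 = 260.752190
per-turn = √(260.752190² + 18.5²) = √(67991.7047 + 342.25) = √68333.9547 = 261.407641
L = 2.5 × 261.407641 = 653.519102
V = π·1² × L = 3.141593 × 653.519102 = 2053.090811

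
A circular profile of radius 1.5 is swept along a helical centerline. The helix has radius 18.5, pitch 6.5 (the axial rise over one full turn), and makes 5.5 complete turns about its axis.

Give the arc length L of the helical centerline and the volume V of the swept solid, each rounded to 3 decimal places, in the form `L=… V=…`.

2πR = 2π·18.5 = 116.238928
per-turn = √(116.238928² + 6.5²) = √(13511.4884 + 42.25) = √13553.7384 = 116.420524
L = 5.5 × 116.420524 = 640.312882
V = π·1.5² × L = 7.068583 × 640.312882 = 4526.105056

L=640.313 V=4526.105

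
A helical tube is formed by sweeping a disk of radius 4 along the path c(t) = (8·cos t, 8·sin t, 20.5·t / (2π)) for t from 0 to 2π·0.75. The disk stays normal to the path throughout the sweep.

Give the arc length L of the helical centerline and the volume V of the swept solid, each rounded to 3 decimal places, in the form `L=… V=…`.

2πR = 2π·8 = 50.265482
per-turn = √(50.265482² + 20.5²) = √(2526.6187 + 420.25) = √2946.8687 = 54.285069
L = 0.75 × 54.285069 = 40.713802
V = π·4² × L = 50.265482 × 40.713802 = 2046.498891

L=40.714 V=2046.499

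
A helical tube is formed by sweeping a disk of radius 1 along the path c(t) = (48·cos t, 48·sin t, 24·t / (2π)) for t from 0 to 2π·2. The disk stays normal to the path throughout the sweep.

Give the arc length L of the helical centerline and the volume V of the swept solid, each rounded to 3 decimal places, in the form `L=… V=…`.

2πR = 2π·48 = 301.592895
per-turn = √(301.592895² + 24²) = √(90958.2742 + 576) = √91534.2742 = 302.546317
L = 2 × 302.546317 = 605.092635
V = π·1² × L = 3.141593 × 605.092635 = 1900.954576

L=605.093 V=1900.955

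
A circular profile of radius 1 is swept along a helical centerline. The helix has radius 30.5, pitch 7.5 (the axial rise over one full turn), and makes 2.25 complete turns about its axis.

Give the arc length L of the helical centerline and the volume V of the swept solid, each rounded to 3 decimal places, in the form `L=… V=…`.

L=431.514 V=1355.640

2πR = 2π·30.5 = 191.637152
per-turn = √(191.637152² + 7.5²) = √(36724.7980 + 56.25) = √36781.0480 = 191.783857
L = 2.25 × 191.783857 = 431.513679
V = π·1² × L = 3.141593 × 431.513679 = 1355.640205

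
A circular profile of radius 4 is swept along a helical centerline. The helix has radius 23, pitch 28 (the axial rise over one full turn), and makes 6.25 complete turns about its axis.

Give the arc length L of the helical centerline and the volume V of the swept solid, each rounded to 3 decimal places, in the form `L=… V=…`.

L=920.005 V=46244.503

2πR = 2π·23 = 144.513262
per-turn = √(144.513262² + 28²) = √(20884.0829 + 784) = √21668.0829 = 147.200825
L = 6.25 × 147.200825 = 920.005157
V = π·4² × L = 50.265482 × 920.005157 = 46244.503076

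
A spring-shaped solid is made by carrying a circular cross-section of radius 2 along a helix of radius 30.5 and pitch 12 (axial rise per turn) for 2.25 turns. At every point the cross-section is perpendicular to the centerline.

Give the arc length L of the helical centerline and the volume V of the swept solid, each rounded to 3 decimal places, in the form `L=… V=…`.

L=432.028 V=5429.025

2πR = 2π·30.5 = 191.637152
per-turn = √(191.637152² + 12²) = √(36724.7980 + 144) = √36868.7980 = 192.012494
L = 2.25 × 192.012494 = 432.028112
V = π·2² × L = 12.566371 × 432.028112 = 5429.025374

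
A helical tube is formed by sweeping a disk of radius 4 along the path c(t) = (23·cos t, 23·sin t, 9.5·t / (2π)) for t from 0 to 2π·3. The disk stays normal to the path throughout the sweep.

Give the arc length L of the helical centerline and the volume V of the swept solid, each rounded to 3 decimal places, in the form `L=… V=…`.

2πR = 2π·23 = 144.513262
per-turn = √(144.513262² + 9.5²) = √(20884.0829 + 90.25) = √20974.3329 = 144.825181
L = 3 × 144.825181 = 434.475542
V = π·4² × L = 50.265482 × 434.475542 = 21839.122712

L=434.476 V=21839.123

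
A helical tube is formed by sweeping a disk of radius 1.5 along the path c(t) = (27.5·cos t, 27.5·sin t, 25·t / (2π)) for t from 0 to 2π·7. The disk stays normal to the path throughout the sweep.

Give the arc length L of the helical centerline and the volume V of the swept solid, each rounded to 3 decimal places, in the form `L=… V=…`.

2πR = 2π·27.5 = 172.787596
per-turn = √(172.787596² + 25²) = √(29855.5533 + 625) = √30480.5533 = 174.586807
L = 7 × 174.586807 = 1222.107652
V = π·1.5² × L = 7.068583 × 1222.107652 = 8638.569946

L=1222.108 V=8638.570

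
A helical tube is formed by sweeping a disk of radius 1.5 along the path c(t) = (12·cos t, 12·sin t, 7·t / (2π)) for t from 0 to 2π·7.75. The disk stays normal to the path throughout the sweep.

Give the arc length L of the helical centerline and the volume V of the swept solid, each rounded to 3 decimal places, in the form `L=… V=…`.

2πR = 2π·12 = 75.398224
per-turn = √(75.398224² + 7²) = √(5684.8921 + 49) = √5733.8921 = 75.722468
L = 7.75 × 75.722468 = 586.849126
V = π·1.5² × L = 7.068583 × 586.849126 = 4148.192030

L=586.849 V=4148.192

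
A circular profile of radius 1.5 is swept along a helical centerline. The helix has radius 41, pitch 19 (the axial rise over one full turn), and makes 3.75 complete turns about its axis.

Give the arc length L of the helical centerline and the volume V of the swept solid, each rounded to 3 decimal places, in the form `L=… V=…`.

2πR = 2π·41 = 257.610598
per-turn = √(257.610598² + 19²) = √(66363.2200 + 361) = √66724.2200 = 258.310317
L = 3.75 × 258.310317 = 968.663690
V = π·1.5² × L = 7.068583 × 968.663690 = 6847.080145

L=968.664 V=6847.080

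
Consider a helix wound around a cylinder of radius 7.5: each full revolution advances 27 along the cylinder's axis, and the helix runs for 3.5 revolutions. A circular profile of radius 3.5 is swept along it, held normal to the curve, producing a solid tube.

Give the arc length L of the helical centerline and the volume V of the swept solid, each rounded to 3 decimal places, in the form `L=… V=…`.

2πR = 2π·7.5 = 47.123890
per-turn = √(47.123890² + 27²) = √(2220.6610 + 729) = √2949.6610 = 54.310782
L = 3.5 × 54.310782 = 190.087735
V = π·3.5² × L = 38.484510 × 190.087735 = 7315.433353

L=190.088 V=7315.433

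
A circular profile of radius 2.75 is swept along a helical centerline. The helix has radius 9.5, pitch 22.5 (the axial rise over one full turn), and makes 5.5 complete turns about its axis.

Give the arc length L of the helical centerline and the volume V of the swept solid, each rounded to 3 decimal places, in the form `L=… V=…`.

L=350.846 V=8335.492

2πR = 2π·9.5 = 59.690260
per-turn = √(59.690260² + 22.5²) = √(3562.9272 + 506.25) = √4069.1772 = 63.790103
L = 5.5 × 63.790103 = 350.845564
V = π·2.75² × L = 23.758294 × 350.845564 = 8335.492220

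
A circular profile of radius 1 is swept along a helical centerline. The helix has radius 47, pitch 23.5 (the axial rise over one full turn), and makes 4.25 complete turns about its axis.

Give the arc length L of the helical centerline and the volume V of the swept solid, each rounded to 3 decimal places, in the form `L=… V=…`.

2πR = 2π·47 = 295.309709
per-turn = √(295.309709² + 23.5²) = √(87207.8245 + 552.25) = √87760.0745 = 296.243269
L = 4.25 × 296.243269 = 1259.033894
V = π·1² × L = 3.141593 × 1259.033894 = 3955.371631

L=1259.034 V=3955.372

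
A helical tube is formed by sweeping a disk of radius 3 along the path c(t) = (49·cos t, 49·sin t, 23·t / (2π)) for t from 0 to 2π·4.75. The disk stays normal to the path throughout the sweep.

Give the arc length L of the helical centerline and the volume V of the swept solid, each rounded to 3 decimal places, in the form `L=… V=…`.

L=1466.486 V=41463.928

2πR = 2π·49 = 307.876080
per-turn = √(307.876080² + 23²) = √(94787.6807 + 529) = √95316.6807 = 308.733997
L = 4.75 × 308.733997 = 1466.486484
V = π·3² × L = 28.274334 × 1466.486484 = 41463.928481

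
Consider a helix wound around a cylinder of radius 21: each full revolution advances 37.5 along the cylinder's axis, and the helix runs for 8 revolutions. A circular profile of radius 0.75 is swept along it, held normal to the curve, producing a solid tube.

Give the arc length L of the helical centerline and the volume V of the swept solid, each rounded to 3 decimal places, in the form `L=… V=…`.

L=1097.378 V=1939.227

2πR = 2π·21 = 131.946891
per-turn = √(131.946891² + 37.5²) = √(17409.9822 + 1406.25) = √18816.2322 = 137.172272
L = 8 × 137.172272 = 1097.378175
V = π·0.75² × L = 1.767146 × 1097.378175 = 1939.227307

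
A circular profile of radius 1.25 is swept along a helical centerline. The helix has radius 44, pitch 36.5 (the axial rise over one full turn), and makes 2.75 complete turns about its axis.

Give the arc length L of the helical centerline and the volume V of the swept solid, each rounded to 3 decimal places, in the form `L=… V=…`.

L=766.863 V=3764.329

2πR = 2π·44 = 276.460154
per-turn = √(276.460154² + 36.5²) = √(76430.2165 + 1332.25) = √77762.4665 = 278.859223
L = 2.75 × 278.859223 = 766.862864
V = π·1.25² × L = 4.908739 × 766.862864 = 3764.329283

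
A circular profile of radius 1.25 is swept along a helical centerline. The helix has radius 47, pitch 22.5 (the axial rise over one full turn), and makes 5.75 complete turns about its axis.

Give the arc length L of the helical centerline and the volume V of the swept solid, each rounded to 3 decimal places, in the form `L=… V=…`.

2πR = 2π·47 = 295.309709
per-turn = √(295.309709² + 22.5²) = √(87207.8245 + 506.25) = √87714.0745 = 296.165620
L = 5.75 × 296.165620 = 1702.952315
V = π·1.25² × L = 4.908739 × 1702.952315 = 8359.347629

L=1702.952 V=8359.348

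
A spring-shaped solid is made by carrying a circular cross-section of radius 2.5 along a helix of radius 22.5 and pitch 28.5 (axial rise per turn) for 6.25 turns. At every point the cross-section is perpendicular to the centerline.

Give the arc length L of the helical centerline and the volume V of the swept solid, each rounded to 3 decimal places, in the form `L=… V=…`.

2πR = 2π·22.5 = 141.371669
per-turn = √(141.371669² + 28.5²) = √(19985.9489 + 812.25) = √20798.1989 = 144.215807
L = 6.25 × 144.215807 = 901.348792
V = π·2.5² × L = 19.634954 × 901.348792 = 17697.942147

L=901.349 V=17697.942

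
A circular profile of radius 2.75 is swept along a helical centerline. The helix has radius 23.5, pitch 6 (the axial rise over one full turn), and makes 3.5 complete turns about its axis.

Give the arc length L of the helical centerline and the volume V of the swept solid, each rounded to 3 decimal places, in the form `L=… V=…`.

L=517.218 V=12288.229

2πR = 2π·23.5 = 147.654855
per-turn = √(147.654855² + 6²) = √(21801.9561 + 36) = √21837.9561 = 147.776710
L = 3.5 × 147.776710 = 517.218486
V = π·2.75² × L = 23.758294 × 517.218486 = 12288.229087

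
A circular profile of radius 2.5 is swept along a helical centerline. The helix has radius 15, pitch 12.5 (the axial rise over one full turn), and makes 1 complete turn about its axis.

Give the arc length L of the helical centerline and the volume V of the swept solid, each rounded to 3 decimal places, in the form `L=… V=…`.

L=95.073 V=1866.756

2πR = 2π·15 = 94.247780
per-turn = √(94.247780² + 12.5²) = √(8882.6440 + 156.25) = √9038.8940 = 95.073098
L = 1 × 95.073098 = 95.073098
V = π·2.5² × L = 19.634954 × 95.073098 = 1866.755914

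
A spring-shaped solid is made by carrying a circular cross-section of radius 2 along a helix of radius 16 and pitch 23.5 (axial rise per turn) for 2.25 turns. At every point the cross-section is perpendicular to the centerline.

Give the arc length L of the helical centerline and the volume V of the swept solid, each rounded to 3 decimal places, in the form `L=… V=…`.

2πR = 2π·16 = 100.530965
per-turn = √(100.530965² + 23.5²) = √(10106.4749 + 552.25) = √10658.7249 = 103.241101
L = 2.25 × 103.241101 = 232.292477
V = π·2² × L = 12.566371 × 232.292477 = 2919.073356

L=232.292 V=2919.073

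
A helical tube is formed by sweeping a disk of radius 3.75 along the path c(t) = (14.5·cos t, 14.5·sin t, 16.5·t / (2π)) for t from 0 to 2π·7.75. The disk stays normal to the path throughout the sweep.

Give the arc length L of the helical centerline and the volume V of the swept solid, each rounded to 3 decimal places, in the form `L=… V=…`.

2πR = 2π·14.5 = 91.106187
per-turn = √(91.106187² + 16.5²) = √(8300.3373 + 272.25) = √8572.5873 = 92.588268
L = 7.75 × 92.588268 = 717.559074
V = π·3.75² × L = 44.178647 × 717.559074 = 31700.788813

L=717.559 V=31700.789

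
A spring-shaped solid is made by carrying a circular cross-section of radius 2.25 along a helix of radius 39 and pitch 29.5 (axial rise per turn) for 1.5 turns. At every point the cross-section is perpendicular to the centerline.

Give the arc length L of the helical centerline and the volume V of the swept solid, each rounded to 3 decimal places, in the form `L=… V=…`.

2πR = 2π·39 = 245.044227
per-turn = √(245.044227² + 29.5²) = √(60046.6732 + 870.25) = √60916.9232 = 246.813539
L = 1.5 × 246.813539 = 370.220309
V = π·2.25² × L = 15.904313 × 370.220309 = 5888.099601

L=370.220 V=5888.100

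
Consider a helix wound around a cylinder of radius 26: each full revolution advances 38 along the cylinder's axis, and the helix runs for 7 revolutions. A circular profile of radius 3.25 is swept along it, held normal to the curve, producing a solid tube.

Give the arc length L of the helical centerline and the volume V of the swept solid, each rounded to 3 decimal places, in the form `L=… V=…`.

2πR = 2π·26 = 163.362818
per-turn = √(163.362818² + 38²) = √(26687.4103 + 1444) = √28131.4103 = 167.724209
L = 7 × 167.724209 = 1174.069463
V = π·3.25² × L = 33.183072 × 1174.069463 = 38959.232009

L=1174.069 V=38959.232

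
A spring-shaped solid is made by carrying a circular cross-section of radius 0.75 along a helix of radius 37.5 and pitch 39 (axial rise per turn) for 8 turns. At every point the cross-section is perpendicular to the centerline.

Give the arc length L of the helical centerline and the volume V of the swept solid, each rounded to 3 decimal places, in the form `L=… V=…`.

2πR = 2π·37.5 = 235.619449
per-turn = √(235.619449² + 39²) = √(55516.5248 + 1521) = √57037.5248 = 238.825302
L = 8 × 238.825302 = 1910.602414
V = π·0.75² × L = 1.767146 × 1910.602414 = 3376.313161

L=1910.602 V=3376.313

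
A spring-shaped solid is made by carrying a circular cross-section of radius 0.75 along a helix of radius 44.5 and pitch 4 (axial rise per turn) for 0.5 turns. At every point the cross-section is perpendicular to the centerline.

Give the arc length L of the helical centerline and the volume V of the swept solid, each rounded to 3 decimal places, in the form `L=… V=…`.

L=139.815 V=247.074

2πR = 2π·44.5 = 279.601746
per-turn = √(279.601746² + 4²) = √(78177.1365 + 16) = √78193.1365 = 279.630357
L = 0.5 × 279.630357 = 139.815178
V = π·0.75² × L = 1.767146 × 139.815178 = 247.073815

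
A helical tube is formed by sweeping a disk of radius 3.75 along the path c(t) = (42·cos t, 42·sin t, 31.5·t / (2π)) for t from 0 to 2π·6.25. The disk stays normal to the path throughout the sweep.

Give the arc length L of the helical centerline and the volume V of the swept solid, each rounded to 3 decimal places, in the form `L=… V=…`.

L=1661.045 V=73382.707

2πR = 2π·42 = 263.893783
per-turn = √(263.893783² + 31.5²) = √(69639.9287 + 992.25) = √70632.1787 = 265.767151
L = 6.25 × 265.767151 = 1661.044695
V = π·3.75² × L = 44.178647 × 1661.044695 = 73382.706717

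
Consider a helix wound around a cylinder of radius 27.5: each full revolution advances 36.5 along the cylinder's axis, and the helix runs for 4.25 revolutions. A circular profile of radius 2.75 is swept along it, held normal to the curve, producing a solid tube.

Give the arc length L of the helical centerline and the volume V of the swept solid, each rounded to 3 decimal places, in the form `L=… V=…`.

L=750.553 V=17831.857

2πR = 2π·27.5 = 172.787596
per-turn = √(172.787596² + 36.5²) = √(29855.5533 + 1332.25) = √31187.8033 = 176.600689
L = 4.25 × 176.600689 = 750.552928
V = π·2.75² × L = 23.758294 × 750.552928 = 17831.857452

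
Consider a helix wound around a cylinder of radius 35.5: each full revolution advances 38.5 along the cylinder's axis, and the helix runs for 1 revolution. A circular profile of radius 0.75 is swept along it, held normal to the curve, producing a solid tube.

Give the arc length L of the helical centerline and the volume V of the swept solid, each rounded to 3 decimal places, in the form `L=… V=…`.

2πR = 2π·35.5 = 223.053078
per-turn = √(223.053078² + 38.5²) = √(49752.6758 + 1482.25) = √51234.9258 = 226.351333
L = 1 × 226.351333 = 226.351333
V = π·0.75² × L = 1.767146 × 226.351333 = 399.995822

L=226.351 V=399.996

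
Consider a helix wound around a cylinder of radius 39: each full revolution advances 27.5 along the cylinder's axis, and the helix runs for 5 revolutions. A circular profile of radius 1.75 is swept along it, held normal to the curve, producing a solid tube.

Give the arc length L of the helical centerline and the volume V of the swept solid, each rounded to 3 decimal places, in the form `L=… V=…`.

2πR = 2π·39 = 245.044227
per-turn = √(245.044227² + 27.5²) = √(60046.6732 + 756.25) = √60802.9232 = 246.582488
L = 5 × 246.582488 = 1232.912438
V = π·1.75² × L = 9.621128 × 1232.912438 = 11862.007763

L=1232.912 V=11862.008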